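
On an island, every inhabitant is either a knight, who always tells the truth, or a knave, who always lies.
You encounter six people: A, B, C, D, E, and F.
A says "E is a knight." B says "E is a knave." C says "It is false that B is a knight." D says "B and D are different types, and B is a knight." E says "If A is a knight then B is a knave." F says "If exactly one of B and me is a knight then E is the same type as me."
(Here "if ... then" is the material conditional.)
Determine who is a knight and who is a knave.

Since A is a knight, "E is a knight" needs to be true, which holds.
As a knave, B's statement "E is a knave" should be false; it is.
C is a knight; "it is false that B is a knight" is true, as required.
D is a knave; "B and D are different types, and B is a knight" is false, as required.
E is a knight; "if A is a knight then B is a knave" is true, as required.
F is a knight, and the claim "if exactly one of B and me is a knight then E is the same type as me" is indeed true.

Knights: A, C, E, and F. Knaves: B and D.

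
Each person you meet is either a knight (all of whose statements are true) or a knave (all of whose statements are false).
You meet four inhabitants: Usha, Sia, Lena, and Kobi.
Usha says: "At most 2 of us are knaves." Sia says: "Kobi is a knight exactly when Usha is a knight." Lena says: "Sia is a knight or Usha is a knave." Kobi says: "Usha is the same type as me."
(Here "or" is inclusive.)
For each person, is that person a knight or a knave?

Usha is a knight, Sia is a knight, Lena is a knight, and Kobi is a knight.

Since Usha is a knight, "at most 2 of us are knaves" needs to be true, which holds.
Sia (knight): "Kobi is a knight exactly when Usha is a knight" — true. ✓
Since Lena is a knight, "Sia is a knight or Usha is a knave" needs to be true, which holds.
Kobi is a knight, and the claim "Usha is the same type as me" is indeed true.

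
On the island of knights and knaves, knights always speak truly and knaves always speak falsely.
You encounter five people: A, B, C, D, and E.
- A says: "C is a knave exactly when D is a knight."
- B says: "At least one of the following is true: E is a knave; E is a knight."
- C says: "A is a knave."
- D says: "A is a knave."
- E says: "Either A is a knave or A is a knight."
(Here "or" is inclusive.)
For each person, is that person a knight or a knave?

A is a knave, and the claim "C is a knave exactly when D is a knight" is indeed false.
B is a knight; "at least one of the following is true: E is a knave; E is a knight" is true, as required.
As a knight, C's statement "A is a knave" should be true; it is.
D is a knight, so "A is a knave" must be true — and it is.
As a knight, E's statement "either A is a knave or A is a knight" should be true; it is.

A is a knave, B is a knight, C is a knight, D is a knight, and E is a knight.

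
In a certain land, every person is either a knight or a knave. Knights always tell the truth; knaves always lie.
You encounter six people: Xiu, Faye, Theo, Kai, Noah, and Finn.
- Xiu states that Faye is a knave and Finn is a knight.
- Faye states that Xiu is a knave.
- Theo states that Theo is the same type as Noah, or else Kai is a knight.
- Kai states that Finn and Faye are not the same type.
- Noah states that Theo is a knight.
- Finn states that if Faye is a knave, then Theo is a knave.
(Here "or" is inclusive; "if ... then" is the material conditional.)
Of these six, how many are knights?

4

The unique consistent assignment is Xiu=knave, Faye=knight, Theo=knight, Kai=knave, Noah=knight, Finn=knight.
That has 4 knights.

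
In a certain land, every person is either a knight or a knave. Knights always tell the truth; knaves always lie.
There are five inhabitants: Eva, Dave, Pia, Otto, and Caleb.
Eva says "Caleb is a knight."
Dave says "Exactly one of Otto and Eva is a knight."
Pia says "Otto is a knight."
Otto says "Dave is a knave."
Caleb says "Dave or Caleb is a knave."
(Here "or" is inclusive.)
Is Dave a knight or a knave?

Dave is a knave.

Consistent assignments: {Eva=knight, Dave=knave, Pia=knight, Otto=knight, Caleb=knight}
In every consistent assignment, Dave is a knave.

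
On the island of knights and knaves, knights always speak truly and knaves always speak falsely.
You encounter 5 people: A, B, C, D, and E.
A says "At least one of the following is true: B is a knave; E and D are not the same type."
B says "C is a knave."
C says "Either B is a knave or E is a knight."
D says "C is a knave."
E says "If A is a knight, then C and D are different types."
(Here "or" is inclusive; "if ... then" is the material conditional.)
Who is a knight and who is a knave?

Knights: A, C, and E. Knaves: B and D.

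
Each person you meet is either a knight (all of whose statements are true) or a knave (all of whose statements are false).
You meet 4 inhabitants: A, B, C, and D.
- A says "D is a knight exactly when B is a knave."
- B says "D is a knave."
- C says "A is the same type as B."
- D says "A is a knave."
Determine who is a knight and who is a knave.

A is a knight, B is a knight, C is a knight, and D is a knave.

A is a knight, so "D is a knight exactly when B is a knave" must be true — and it is.
As a knight, B's statement "D is a knave" should be true; it is.
C is a knight; "A is the same type as B" is true, as required.
D is a knave, and the claim "A is a knave" is indeed False.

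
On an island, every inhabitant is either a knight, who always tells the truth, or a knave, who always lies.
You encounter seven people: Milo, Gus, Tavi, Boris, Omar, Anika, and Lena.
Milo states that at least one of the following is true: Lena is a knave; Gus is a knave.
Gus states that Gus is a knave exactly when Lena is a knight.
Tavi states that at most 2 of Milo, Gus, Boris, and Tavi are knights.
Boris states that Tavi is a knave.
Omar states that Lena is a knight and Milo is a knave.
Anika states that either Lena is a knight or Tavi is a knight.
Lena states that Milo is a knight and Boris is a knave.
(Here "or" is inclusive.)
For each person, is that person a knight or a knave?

Since Milo is a knight, "at least one of the following is true: Lena is a knave; Gus is a knave" needs to be True, which holds.
As a knight, Gus's statement "Gus is a knave exactly when Lena is a knight" should be True; it is.
Tavi (knave): "at most 2 of Milo, Gus, Boris, and Tavi are knights" — False. ✓
Boris (knight): "Tavi is a knave" — True. ✓
Since Omar is a knave, "Lena is a knight and Milo is a knave" needs to be False, which holds.
Anika (knave): "either Lena is a knight or Tavi is a knight" — False. ✓
Lena is a knave, and the claim "Milo is a knight and Boris is a knave" is indeed False.

Knights: Milo, Gus, and Boris. Knaves: Tavi, Omar, Anika, and Lena.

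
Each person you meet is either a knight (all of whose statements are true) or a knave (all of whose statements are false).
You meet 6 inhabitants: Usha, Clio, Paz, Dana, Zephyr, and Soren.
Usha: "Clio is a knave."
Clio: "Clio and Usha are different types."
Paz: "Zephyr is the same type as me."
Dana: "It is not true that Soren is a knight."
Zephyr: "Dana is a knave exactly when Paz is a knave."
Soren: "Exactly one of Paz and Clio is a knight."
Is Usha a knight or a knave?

Usha is a knave.

Consistent assignments: {Usha=knave, Clio=knight, Paz=knight, Dana=knight, Zephyr=knight, Soren=knave}; {Usha=knave, Clio=knight, Paz=knave, Dana=knave, Zephyr=knight, Soren=knight}
In every consistent assignment, Usha is a knave.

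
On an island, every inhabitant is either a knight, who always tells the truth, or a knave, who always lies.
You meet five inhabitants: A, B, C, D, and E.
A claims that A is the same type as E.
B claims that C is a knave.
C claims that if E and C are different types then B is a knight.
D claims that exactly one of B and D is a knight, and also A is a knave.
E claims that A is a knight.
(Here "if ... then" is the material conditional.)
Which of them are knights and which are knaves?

A is a knight, B is a knave, C is a knight, D is a knave, and E is a knight.

A (knight): "A is the same type as E" — True. ✓
B is a knave, and the claim "C is a knave" is indeed False.
Since C is a knight, "if E and C are different types then B is a knight" needs to be True, which holds.
As a knave, D's statement "exactly one of B and D is a knight, and also A is a knave" should be False; it is.
E is a knight, and the claim "A is a knight" is indeed True.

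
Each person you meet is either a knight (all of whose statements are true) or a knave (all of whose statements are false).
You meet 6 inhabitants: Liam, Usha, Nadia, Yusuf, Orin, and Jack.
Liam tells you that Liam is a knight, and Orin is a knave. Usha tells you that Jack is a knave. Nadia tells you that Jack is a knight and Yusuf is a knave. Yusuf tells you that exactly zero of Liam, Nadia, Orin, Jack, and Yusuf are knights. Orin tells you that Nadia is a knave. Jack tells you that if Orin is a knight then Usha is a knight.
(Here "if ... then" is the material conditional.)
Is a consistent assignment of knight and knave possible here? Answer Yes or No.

Yes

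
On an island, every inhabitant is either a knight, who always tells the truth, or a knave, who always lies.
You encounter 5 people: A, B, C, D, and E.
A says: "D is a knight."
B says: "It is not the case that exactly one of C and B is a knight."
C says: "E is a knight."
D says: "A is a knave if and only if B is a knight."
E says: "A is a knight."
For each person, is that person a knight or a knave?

As a knight, A's statement "D is a knight" should be true; it is.
B is a knave, so "it is not the case that exactly one of C and B is a knight" must be false — and it is.
As a knight, C's statement "E is a knight" should be true; it is.
Since D is a knight, "A is a knave if and only if B is a knight" needs to be true, which holds.
E is a knight, so "A is a knight" must be true — and it is.

Knights: A, C, D, and E. Knaves: B.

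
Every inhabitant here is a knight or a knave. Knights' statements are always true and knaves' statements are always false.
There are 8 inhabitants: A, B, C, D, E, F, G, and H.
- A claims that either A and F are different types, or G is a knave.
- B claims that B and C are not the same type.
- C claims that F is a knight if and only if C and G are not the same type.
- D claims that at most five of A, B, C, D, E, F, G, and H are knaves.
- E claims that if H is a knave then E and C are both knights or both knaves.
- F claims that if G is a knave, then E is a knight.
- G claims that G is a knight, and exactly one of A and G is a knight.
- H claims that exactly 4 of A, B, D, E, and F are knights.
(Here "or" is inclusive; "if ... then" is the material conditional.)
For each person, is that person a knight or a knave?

Since A is a knight, "either A and F are different types, or G is a knave" needs to be True, which holds.
B is a knave, so "B and C are not the same type" must be false — and it is.
C is a knave; "F is a knight if and only if C and G are not the same type" is false, as required.
D is a knight, and the claim "at most five of A, B, C, D, E, F, G, and H are knaves" is indeed True.
Since E is a knight, "if H is a knave then E and C are both knights or both knaves" needs to be True, which holds.
F (knight): "if G is a knave, then E is a knight" — True. ✓
G is a knave, so "G is a knight, and exactly one of A and G is a knight" must be false — and it is.
H is a knight, so "exactly 4 of A, B, D, E, and F are knights" must be True — and it is.

A is a knight, B is a knave, C is a knave, D is a knight, E is a knight, F is a knight, G is a knave, and H is a knight.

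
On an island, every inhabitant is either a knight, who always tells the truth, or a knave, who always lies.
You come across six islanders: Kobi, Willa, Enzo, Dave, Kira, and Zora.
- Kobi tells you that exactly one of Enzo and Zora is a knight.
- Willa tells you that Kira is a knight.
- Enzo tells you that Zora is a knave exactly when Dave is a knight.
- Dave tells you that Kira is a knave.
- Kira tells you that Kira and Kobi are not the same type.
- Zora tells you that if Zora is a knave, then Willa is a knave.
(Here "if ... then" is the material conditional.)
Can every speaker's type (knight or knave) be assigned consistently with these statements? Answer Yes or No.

Yes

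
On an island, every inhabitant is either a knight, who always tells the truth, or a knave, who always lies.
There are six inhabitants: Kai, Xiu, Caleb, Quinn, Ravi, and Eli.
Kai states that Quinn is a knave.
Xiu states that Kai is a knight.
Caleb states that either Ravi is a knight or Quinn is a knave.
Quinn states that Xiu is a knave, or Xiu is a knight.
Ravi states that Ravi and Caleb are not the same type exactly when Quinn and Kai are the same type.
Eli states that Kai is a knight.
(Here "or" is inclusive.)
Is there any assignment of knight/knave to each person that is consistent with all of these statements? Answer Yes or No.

One consistent assignment: Kai=knave, Xiu=knave, Caleb=knight, Quinn=knight, Ravi=knight, Eli=knave.

Yes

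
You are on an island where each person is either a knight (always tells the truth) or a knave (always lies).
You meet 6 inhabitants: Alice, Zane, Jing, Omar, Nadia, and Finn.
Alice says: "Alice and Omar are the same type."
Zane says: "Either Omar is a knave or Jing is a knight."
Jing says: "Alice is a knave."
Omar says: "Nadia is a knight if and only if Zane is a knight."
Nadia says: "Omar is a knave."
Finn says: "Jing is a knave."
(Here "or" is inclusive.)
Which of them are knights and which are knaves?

Knights: Alice, Omar, and Finn. Knaves: Zane, Jing, and Nadia.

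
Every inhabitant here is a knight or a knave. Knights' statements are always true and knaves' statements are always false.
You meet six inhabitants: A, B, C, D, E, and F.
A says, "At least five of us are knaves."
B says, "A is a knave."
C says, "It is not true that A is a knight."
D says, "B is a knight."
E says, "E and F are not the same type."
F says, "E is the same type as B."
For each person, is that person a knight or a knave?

A (knave): "at least five of us are knaves" — false. ✓
Since B is a knight, "A is a knave" needs to be True, which holds.
C is a knight, and the claim "it is not true that A is a knight" is indeed True.
As a knight, D's statement "B is a knight" should be True; it is.
E is a knave, so "E and F are not the same type" must be false — and it is.
Since F is a knave, "E is the same type as B" needs to be false, which holds.

A is a knave, B is a knight, C is a knight, D is a knight, E is a knave, and F is a knave.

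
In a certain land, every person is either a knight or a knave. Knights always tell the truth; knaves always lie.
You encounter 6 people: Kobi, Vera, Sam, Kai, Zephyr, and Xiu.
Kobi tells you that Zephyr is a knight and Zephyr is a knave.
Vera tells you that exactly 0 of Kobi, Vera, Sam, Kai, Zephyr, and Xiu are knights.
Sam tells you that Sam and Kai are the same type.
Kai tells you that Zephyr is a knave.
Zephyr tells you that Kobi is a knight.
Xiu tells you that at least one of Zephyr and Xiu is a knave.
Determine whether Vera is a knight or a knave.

Consistent assignments: {Kobi=knave, Vera=knave, Sam=knight, Kai=knight, Zephyr=knave, Xiu=knight}; {Kobi=knave, Vera=knave, Sam=knave, Kai=knight, Zephyr=knave, Xiu=knight}
In every consistent assignment, Vera is a knave.

Vera is a knave.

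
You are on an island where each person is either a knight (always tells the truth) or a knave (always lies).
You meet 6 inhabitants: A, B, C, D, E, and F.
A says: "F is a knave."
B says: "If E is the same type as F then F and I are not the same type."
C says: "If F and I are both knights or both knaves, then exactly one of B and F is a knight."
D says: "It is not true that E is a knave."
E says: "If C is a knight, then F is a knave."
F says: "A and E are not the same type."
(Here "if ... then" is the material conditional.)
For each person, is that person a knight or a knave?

A is a knight, and the claim "F is a knave" is indeed True.
As a knight, B's statement "if E is the same type as F then F and I are not the same type" should be True; it is.
As a knight, C's statement "if F and I are both knights or both knaves, then exactly one of B and F is a knight" should be True; it is.
D (knight): "it is not true that E is a knave" — True. ✓
E is a knight, so "if C is a knight, then F is a knave" must be True — and it is.
F is a knave, so "A and E are not the same type" must be false — and it is.

Knights: A, B, C, D, and E. Knaves: F.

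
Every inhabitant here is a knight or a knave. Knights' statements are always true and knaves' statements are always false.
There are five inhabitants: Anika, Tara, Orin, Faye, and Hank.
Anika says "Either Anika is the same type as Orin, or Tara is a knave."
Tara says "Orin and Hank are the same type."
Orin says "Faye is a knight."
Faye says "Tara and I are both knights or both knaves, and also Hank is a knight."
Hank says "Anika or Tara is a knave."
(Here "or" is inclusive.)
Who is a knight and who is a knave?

Anika is a knave, Tara is a knight, Orin is a knight, Faye is a knight, and Hank is a knight.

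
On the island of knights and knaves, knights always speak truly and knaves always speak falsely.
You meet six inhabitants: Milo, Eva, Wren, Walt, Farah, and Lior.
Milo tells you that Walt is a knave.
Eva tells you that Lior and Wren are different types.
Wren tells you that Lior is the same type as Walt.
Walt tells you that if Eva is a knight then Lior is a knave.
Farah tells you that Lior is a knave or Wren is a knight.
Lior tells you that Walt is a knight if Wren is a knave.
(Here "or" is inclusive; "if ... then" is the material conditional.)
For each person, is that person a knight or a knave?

Milo is a knave, Eva is a knave, Wren is a knight, Walt is a knight, Farah is a knight, and Lior is a knight.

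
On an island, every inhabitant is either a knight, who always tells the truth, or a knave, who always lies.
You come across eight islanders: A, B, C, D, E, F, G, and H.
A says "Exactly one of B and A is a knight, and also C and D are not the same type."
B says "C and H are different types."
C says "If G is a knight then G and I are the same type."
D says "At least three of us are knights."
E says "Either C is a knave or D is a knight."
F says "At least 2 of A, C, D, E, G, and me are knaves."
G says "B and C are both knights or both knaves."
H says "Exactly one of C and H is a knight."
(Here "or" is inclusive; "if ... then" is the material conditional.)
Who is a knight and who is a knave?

A is a knave, B is a knave, C is a knave, D is a knight, E is a knight, F is a knight, G is a knight, and H is a knave.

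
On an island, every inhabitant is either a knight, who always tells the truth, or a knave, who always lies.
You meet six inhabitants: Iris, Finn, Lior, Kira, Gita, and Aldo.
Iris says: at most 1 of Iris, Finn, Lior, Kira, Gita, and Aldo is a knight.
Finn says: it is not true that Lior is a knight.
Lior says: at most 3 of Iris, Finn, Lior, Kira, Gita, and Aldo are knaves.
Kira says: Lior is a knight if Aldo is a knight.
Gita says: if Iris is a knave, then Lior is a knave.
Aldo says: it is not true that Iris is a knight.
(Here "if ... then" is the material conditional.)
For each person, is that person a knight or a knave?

Iris is a knave, so "at most 1 of Iris, Finn, Lior, Kira, Gita, and Aldo is a knight" must be false — and it is.
Finn is a knave, so "it is not true that Lior is a knight" must be false — and it is.
Lior is a knight, so "at most 3 of Iris, Finn, Lior, Kira, Gita, and Aldo are knaves" must be True — and it is.
Kira is a knight; "Lior is a knight if Aldo is a knight" is True, as required.
Gita is a knave; "if Iris is a knave, then Lior is a knave" is false, as required.
Since Aldo is a knight, "it is not true that Iris is a knight" needs to be True, which holds.

Iris is a knave, Finn is a knave, Lior is a knight, Kira is a knight, Gita is a knave, and Aldo is a knight.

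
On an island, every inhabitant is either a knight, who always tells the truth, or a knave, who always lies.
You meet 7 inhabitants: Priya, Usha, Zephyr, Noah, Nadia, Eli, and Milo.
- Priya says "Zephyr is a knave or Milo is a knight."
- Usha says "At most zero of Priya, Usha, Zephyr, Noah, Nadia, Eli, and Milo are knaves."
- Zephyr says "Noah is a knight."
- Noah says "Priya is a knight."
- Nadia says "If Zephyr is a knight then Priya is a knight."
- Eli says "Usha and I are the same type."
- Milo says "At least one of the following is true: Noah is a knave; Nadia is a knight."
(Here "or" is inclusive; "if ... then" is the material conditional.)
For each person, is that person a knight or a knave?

Priya is a knight, Usha is a knight, Zephyr is a knight, Noah is a knight, Nadia is a knight, Eli is a knight, and Milo is a knight.

Since Priya is a knight, "Zephyr is a knave or Milo is a knight" needs to be true, which holds.
Usha is a knight; "at most zero of Priya, Usha, Zephyr, Noah, Nadia, Eli, and Milo are knaves" is true, as required.
Since Zephyr is a knight, "Noah is a knight" needs to be true, which holds.
Noah is a knight; "Priya is a knight" is true, as required.
Nadia is a knight; "if Zephyr is a knight then Priya is a knight" is true, as required.
As a knight, Eli's statement "Usha and I are the same type" should be true; it is.
Milo is a knight; "at least one of the following is true: Noah is a knave; Nadia is a knight" is true, as required.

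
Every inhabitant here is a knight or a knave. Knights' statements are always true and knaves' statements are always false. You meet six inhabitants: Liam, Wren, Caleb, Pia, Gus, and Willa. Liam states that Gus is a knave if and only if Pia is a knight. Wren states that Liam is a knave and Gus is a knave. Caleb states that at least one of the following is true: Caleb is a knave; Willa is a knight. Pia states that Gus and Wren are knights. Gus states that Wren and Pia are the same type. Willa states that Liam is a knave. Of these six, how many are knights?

3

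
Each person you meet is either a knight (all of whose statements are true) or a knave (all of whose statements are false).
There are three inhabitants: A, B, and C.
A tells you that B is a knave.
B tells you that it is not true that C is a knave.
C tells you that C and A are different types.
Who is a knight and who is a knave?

Knights: B and C. Knaves: A.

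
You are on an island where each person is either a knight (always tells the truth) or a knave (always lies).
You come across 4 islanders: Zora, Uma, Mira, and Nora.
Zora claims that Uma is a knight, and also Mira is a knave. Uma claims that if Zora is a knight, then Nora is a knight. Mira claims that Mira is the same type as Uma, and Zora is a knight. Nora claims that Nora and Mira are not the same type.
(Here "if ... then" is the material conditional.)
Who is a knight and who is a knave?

Knights: Zora, Uma, and Nora. Knaves: Mira.

Zora is a knight; "Uma is a knight, and also Mira is a knave" is True, as required.
As a knight, Uma's statement "if Zora is a knight, then Nora is a knight" should be True; it is.
Mira is a knave; "Mira is the same type as Uma, and Zora is a knight" is false, as required.
Nora is a knight, and the claim "Nora and Mira are not the same type" is indeed True.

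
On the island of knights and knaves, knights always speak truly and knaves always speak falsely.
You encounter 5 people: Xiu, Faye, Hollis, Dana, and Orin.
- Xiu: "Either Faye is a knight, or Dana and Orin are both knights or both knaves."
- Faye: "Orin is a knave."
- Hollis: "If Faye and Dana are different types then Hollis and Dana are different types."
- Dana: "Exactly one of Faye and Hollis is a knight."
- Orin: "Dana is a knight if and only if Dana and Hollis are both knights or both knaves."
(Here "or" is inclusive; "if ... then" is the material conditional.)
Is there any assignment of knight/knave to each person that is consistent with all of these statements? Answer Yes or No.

No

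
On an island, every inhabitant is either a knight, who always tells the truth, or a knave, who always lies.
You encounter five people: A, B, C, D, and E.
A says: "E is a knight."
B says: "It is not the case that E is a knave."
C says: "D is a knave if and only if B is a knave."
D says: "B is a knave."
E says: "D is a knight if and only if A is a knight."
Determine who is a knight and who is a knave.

Suppose A is a knight. Then A's statement "E is a knight" would have to be true. Checking the 16 ways to assign the others, none is consistent with every speaker.
(For instance, with B=knave, C=knave, D=knight, E=knave, A's claim "E is a knight" comes out false where it would need to be true.)
So A must be a knave, making "E is a knight" false. Taking A=knave, B=knave, C=knave, D=knight, E=knave, each remaining statement checks out:
  B (knave): "it is not the case that E is a knave" — false. ✓
  C (knave): "D is a knave if and only if B is a knave" — false. ✓
  D (knight): "B is a knave" — true. ✓
  E (knave): "D is a knight if and only if A is a knight" — false. ✓
This is the unique consistent assignment.

A is a knave, B is a knave, C is a knave, D is a knight, and E is a knave.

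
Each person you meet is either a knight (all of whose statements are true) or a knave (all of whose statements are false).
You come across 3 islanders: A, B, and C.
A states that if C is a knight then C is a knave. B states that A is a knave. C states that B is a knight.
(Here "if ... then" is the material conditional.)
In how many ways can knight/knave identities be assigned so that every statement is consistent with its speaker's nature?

2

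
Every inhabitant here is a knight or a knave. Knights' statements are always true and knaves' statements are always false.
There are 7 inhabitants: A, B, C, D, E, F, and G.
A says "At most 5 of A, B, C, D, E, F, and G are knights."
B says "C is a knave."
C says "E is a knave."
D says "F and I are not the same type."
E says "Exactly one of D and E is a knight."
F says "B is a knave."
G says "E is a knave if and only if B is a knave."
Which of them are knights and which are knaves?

Knights: A, B, E, and G. Knaves: C, D, and F.

A is a knight, so "at most 5 of A, B, C, D, E, F, and G are knights" must be True — and it is.
Since B is a knight, "C is a knave" needs to be True, which holds.
C is a knave, and the claim "E is a knave" is indeed False.
D is a knave; "F and I are not the same type" is False, as required.
As a knight, E's statement "exactly one of D and E is a knight" should be True; it is.
F is a knave, so "B is a knave" must be False — and it is.
As a knight, G's statement "E is a knave if and only if B is a knave" should be True; it is.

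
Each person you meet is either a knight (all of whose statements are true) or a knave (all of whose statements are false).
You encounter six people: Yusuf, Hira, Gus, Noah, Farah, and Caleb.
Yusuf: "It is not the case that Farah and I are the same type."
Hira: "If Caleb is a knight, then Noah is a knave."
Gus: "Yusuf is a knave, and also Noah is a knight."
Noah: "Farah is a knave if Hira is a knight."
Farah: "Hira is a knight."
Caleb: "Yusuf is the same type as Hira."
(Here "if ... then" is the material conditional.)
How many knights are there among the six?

3

The unique consistent assignment is Yusuf=knave, Hira=knave, Gus=knight, Noah=knight, Farah=knave, Caleb=knight.
That has 3 knights.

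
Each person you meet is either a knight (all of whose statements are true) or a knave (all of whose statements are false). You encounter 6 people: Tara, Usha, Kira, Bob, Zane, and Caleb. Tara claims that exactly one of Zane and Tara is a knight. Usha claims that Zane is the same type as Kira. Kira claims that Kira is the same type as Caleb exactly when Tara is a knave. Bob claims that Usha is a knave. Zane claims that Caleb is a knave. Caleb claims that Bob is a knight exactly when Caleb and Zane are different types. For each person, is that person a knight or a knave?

Tara is a knave, so "exactly one of Zane and Tara is a knight" must be false — and it is.
Since Usha is a knave, "Zane is the same type as Kira" needs to be false, which holds.
Since Kira is a knight, "Kira is the same type as Caleb exactly when Tara is a knave" needs to be True, which holds.
Bob (knight): "Usha is a knave" — True. ✓
Zane is a knave; "Caleb is a knave" is false, as required.
As a knight, Caleb's statement "Bob is a knight exactly when Caleb and Zane are different types" should be True; it is.

Tara is a knave, Usha is a knave, Kira is a knight, Bob is a knight, Zane is a knave, and Caleb is a knight.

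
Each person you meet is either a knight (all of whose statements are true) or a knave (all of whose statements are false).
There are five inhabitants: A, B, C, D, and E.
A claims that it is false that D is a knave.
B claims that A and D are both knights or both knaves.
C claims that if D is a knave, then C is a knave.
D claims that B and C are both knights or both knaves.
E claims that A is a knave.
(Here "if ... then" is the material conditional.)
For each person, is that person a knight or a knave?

A (knight): "it is false that D is a knave" — true. ✓
B is a knight, so "A and D are both knights or both knaves" must be true — and it is.
C (knight): "if D is a knave, then C is a knave" — true. ✓
D (knight): "B and C are both knights or both knaves" — true. ✓
E is a knave, so "A is a knave" must be false — and it is.

A is a knight, B is a knight, C is a knight, D is a knight, and E is a knave.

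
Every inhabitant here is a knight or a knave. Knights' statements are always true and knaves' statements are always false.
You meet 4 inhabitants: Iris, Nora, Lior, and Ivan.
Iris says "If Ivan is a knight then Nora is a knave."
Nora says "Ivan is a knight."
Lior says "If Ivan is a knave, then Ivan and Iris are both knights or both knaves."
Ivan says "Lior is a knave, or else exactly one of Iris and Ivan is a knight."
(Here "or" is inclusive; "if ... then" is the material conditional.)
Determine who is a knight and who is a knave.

Iris is a knave, Nora is a knight, Lior is a knight, and Ivan is a knight.

Suppose Iris is a knight. Then Iris's statement "if Ivan is a knight then Nora is a knave" would have to be true. Checking the 8 ways to assign the others, none is consistent with every speaker.
(For instance, with Nora=knight, Lior=knight, Ivan=knight, Iris's claim "if Ivan is a knight then Nora is a knave" comes out false where it would need to be true.)
So Iris must be a knave, making "if Ivan is a knight then Nora is a knave" false. Taking Iris=knave, Nora=knight, Lior=knight, Ivan=knight, each remaining statement checks out:
  Nora (knight): "Ivan is a knight" — true. ✓
  Lior (knight): "if Ivan is a knave, then Ivan and Iris are both knights or both knaves" — true. ✓
  Ivan (knight): "Lior is a knave, or else exactly one of Iris and Ivan is a knight" — true. ✓
This is the unique consistent assignment.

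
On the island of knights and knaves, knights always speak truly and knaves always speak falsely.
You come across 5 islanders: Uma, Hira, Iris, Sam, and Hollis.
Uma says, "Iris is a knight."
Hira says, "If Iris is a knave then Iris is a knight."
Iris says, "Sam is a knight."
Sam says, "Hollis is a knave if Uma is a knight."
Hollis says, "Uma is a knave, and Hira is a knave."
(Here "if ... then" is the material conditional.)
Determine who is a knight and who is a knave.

Suppose Uma is a knave. Then Uma's statement "Iris is a knight" would have to be false. Checking the 16 ways to assign the others, none is consistent with every speaker.
(For instance, with Hira=knight, Iris=knight, Sam=knight, Hollis=knave, Uma's claim "Iris is a knight" comes out true where it would need to be false.)
So Uma must be a knight, making "Iris is a knight" true. Taking Uma=knight, Hira=knight, Iris=knight, Sam=knight, Hollis=knave, each remaining statement checks out:
  Hira (knight): "if Iris is a knave then Iris is a knight" — true. ✓
  Iris (knight): "Sam is a knight" — true. ✓
  Sam (knight): "Hollis is a knave if Uma is a knight" — true. ✓
  Hollis (knave): "Uma is a knave, and Hira is a knave" — false. ✓
This is the unique consistent assignment.

Uma is a knight, Hira is a knight, Iris is a knight, Sam is a knight, and Hollis is a knave.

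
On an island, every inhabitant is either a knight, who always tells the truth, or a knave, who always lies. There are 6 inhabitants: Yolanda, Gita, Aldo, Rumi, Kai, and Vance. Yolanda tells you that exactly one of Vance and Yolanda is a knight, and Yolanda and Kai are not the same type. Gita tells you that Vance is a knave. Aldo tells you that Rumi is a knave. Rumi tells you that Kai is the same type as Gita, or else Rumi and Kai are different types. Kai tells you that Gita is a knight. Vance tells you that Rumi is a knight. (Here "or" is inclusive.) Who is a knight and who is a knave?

Yolanda is a knave, so "exactly one of Vance and Yolanda is a knight, and Yolanda and Kai are not the same type" must be False — and it is.
Gita is a knave, so "Vance is a knave" must be False — and it is.
Aldo (knave): "Rumi is a knave" — False. ✓
Rumi is a knight, and the claim "Kai is the same type as Gita, or else Rumi and Kai are different types" is indeed True.
Kai is a knave, and the claim "Gita is a knight" is indeed False.
Vance is a knight, so "Rumi is a knight" must be True — and it is.

Yolanda is a knave, Gita is a knave, Aldo is a knave, Rumi is a knight, Kai is a knave, and Vance is a knight.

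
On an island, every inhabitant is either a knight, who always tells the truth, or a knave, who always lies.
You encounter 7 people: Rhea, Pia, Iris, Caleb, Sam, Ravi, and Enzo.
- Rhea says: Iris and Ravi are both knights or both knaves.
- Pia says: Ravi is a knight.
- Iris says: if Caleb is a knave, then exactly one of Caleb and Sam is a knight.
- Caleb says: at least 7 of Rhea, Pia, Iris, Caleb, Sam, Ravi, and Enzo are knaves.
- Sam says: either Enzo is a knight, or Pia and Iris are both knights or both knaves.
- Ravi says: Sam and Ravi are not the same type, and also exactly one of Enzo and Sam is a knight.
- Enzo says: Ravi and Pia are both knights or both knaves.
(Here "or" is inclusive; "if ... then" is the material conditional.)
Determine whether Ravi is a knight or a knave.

Consistent assignments: {Rhea=knave, Pia=knave, Iris=knight, Caleb=knave, Sam=knight, Ravi=knave, Enzo=knight}
In every consistent assignment, Ravi is a knave.

Ravi is a knave.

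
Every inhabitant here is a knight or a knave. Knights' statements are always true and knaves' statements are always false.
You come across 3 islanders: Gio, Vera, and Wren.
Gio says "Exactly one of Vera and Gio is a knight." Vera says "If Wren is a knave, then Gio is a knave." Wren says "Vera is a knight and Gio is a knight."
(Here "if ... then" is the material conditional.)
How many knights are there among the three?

The unique consistent assignment is Gio=knight, Vera=knave, Wren=knave.
That has 1 knight.

1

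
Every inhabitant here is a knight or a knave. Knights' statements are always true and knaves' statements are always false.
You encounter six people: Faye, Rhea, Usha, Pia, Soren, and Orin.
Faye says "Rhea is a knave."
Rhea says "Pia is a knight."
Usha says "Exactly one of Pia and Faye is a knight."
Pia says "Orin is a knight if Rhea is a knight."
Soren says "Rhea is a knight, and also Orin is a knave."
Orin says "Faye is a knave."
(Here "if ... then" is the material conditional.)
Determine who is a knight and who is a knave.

Knights: Rhea, Usha, Pia, and Orin. Knaves: Faye and Soren.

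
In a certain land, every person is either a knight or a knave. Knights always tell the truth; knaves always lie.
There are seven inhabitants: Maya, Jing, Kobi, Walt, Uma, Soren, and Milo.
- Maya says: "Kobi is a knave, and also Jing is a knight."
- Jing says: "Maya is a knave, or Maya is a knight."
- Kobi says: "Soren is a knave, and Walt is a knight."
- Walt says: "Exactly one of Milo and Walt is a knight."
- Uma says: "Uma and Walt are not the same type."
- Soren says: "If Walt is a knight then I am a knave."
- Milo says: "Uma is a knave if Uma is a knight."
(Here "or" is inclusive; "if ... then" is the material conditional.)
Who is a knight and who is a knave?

Maya is a knight; "Kobi is a knave, and also Jing is a knight" is true, as required.
As a knight, Jing's statement "Maya is a knave, or Maya is a knight" should be true; it is.
Kobi is a knave; "Soren is a knave, and Walt is a knight" is False, as required.
Walt is a knave, and the claim "exactly one of Milo and Walt is a knight" is indeed False.
As a knight, Uma's statement "Uma and Walt are not the same type" should be true; it is.
Soren is a knight, so "if Walt is a knight then I am a knave" must be true — and it is.
As a knave, Milo's statement "Uma is a knave if Uma is a knight" should be False; it is.

Maya is a knight, Jing is a knight, Kobi is a knave, Walt is a knave, Uma is a knight, Soren is a knight, and Milo is a knave.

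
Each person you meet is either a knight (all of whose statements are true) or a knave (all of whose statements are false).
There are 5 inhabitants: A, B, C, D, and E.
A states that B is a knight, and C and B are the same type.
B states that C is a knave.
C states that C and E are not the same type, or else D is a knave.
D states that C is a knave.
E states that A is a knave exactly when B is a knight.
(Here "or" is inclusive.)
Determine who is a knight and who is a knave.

A is a knave, B is a knave, C is a knight, D is a knave, and E is a knave.

A is a knave; "B is a knight, and C and B are the same type" is False, as required.
Since B is a knave, "C is a knave" needs to be False, which holds.
Since C is a knight, "C and E are not the same type, or else D is a knave" needs to be true, which holds.
Since D is a knave, "C is a knave" needs to be False, which holds.
E is a knave, and the claim "A is a knave exactly when B is a knight" is indeed False.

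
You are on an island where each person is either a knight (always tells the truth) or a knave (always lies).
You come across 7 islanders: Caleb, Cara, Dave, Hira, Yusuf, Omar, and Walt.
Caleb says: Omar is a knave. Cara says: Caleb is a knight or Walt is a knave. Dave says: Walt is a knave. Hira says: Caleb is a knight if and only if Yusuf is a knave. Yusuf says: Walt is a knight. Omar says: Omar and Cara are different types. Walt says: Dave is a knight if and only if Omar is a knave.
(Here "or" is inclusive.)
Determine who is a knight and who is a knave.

Caleb is a knave, Cara is a knave, Dave is a knave, Hira is a knight, Yusuf is a knight, Omar is a knight, and Walt is a knight.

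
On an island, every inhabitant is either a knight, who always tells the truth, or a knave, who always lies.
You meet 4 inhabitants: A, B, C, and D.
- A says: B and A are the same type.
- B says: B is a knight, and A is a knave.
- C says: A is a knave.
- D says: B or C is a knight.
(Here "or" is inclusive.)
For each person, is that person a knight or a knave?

Suppose A is a knight. Then A's statement "B and A are the same type" would have to be true. Checking the 8 ways to assign the others, none is consistent with every speaker.
(For instance, with B=knight, C=knight, D=knight, B's claim "B is a knight, and A is a knave" comes out false where it would need to be true.)
So A must be a knave, making "B and A are the same type" false. Taking A=knave, B=knight, C=knight, D=knight, each remaining statement checks out:
  B (knight): "B is a knight, and A is a knave" — true. ✓
  C (knight): "A is a knave" — true. ✓
  D (knight): "B or C is a knight" — true. ✓
This is the unique consistent assignment.

Knights: B, C, and D. Knaves: A.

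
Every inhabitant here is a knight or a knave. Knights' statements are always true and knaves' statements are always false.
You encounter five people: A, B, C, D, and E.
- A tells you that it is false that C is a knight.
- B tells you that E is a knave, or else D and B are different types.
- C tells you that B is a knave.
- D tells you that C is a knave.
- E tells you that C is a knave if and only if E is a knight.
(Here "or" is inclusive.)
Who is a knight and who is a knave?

Knights: A, B, and D. Knaves: C and E.

A is a knight; "it is false that C is a knight" is true, as required.
B (knight): "E is a knave, or else D and B are different types" — true. ✓
C (knave): "B is a knave" — false. ✓
D is a knight; "C is a knave" is true, as required.
As a knave, E's statement "C is a knave if and only if E is a knight" should be false; it is.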